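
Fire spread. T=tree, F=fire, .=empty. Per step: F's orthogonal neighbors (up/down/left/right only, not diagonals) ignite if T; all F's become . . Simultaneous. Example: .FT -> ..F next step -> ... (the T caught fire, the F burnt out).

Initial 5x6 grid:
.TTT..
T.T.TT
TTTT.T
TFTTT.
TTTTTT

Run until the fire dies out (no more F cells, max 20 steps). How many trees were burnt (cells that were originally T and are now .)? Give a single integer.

Step 1: +4 fires, +1 burnt (F count now 4)
Step 2: +5 fires, +4 burnt (F count now 5)
Step 3: +5 fires, +5 burnt (F count now 5)
Step 4: +2 fires, +5 burnt (F count now 2)
Step 5: +3 fires, +2 burnt (F count now 3)
Step 6: +0 fires, +3 burnt (F count now 0)
Fire out after step 6
Initially T: 22, now '.': 27
Total burnt (originally-T cells now '.'): 19

Answer: 19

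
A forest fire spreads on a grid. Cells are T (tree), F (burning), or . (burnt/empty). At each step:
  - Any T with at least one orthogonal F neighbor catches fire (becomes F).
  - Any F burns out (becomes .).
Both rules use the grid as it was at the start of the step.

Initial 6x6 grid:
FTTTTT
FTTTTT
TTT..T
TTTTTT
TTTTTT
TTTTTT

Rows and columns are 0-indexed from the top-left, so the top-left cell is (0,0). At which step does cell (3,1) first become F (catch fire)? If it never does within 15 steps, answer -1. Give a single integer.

Step 1: cell (3,1)='T' (+3 fires, +2 burnt)
Step 2: cell (3,1)='T' (+4 fires, +3 burnt)
Step 3: cell (3,1)='F' (+5 fires, +4 burnt)
  -> target ignites at step 3
Step 4: cell (3,1)='.' (+5 fires, +5 burnt)
Step 5: cell (3,1)='.' (+5 fires, +5 burnt)
Step 6: cell (3,1)='.' (+4 fires, +5 burnt)
Step 7: cell (3,1)='.' (+3 fires, +4 burnt)
Step 8: cell (3,1)='.' (+2 fires, +3 burnt)
Step 9: cell (3,1)='.' (+1 fires, +2 burnt)
Step 10: cell (3,1)='.' (+0 fires, +1 burnt)
  fire out at step 10

3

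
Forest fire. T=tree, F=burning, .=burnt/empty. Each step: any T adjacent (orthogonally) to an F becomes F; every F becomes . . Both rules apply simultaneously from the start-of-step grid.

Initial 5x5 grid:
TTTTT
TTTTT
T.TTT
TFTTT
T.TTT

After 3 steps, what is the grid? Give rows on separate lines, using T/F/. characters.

Step 1: 2 trees catch fire, 1 burn out
  TTTTT
  TTTTT
  T.TTT
  F.FTT
  T.TTT
Step 2: 5 trees catch fire, 2 burn out
  TTTTT
  TTTTT
  F.FTT
  ...FT
  F.FTT
Step 3: 5 trees catch fire, 5 burn out
  TTTTT
  FTFTT
  ...FT
  ....F
  ...FT

TTTTT
FTFTT
...FT
....F
...FT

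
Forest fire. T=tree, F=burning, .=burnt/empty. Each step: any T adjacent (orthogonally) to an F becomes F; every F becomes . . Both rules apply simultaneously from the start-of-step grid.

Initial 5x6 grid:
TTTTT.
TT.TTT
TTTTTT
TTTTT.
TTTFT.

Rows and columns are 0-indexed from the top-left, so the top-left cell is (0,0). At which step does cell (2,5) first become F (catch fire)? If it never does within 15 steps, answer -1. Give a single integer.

Step 1: cell (2,5)='T' (+3 fires, +1 burnt)
Step 2: cell (2,5)='T' (+4 fires, +3 burnt)
Step 3: cell (2,5)='T' (+5 fires, +4 burnt)
Step 4: cell (2,5)='F' (+5 fires, +5 burnt)
  -> target ignites at step 4
Step 5: cell (2,5)='.' (+5 fires, +5 burnt)
Step 6: cell (2,5)='.' (+2 fires, +5 burnt)
Step 7: cell (2,5)='.' (+1 fires, +2 burnt)
Step 8: cell (2,5)='.' (+0 fires, +1 burnt)
  fire out at step 8

4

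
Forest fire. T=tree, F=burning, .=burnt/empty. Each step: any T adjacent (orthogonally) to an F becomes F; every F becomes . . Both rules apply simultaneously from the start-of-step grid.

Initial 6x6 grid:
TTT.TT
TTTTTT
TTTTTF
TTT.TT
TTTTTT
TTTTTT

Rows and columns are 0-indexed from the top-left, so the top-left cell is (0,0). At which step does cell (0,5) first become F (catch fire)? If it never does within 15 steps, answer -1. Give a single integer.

Step 1: cell (0,5)='T' (+3 fires, +1 burnt)
Step 2: cell (0,5)='F' (+5 fires, +3 burnt)
  -> target ignites at step 2
Step 3: cell (0,5)='.' (+5 fires, +5 burnt)
Step 4: cell (0,5)='.' (+5 fires, +5 burnt)
Step 5: cell (0,5)='.' (+6 fires, +5 burnt)
Step 6: cell (0,5)='.' (+5 fires, +6 burnt)
Step 7: cell (0,5)='.' (+3 fires, +5 burnt)
Step 8: cell (0,5)='.' (+1 fires, +3 burnt)
Step 9: cell (0,5)='.' (+0 fires, +1 burnt)
  fire out at step 9

2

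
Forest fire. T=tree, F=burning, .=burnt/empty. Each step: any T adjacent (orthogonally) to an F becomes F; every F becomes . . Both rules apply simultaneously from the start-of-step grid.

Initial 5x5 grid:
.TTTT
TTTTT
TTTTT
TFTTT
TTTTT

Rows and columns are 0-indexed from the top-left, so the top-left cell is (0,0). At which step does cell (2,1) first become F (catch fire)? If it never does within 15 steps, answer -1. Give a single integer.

Step 1: cell (2,1)='F' (+4 fires, +1 burnt)
  -> target ignites at step 1
Step 2: cell (2,1)='.' (+6 fires, +4 burnt)
Step 3: cell (2,1)='.' (+6 fires, +6 burnt)
Step 4: cell (2,1)='.' (+4 fires, +6 burnt)
Step 5: cell (2,1)='.' (+2 fires, +4 burnt)
Step 6: cell (2,1)='.' (+1 fires, +2 burnt)
Step 7: cell (2,1)='.' (+0 fires, +1 burnt)
  fire out at step 7

1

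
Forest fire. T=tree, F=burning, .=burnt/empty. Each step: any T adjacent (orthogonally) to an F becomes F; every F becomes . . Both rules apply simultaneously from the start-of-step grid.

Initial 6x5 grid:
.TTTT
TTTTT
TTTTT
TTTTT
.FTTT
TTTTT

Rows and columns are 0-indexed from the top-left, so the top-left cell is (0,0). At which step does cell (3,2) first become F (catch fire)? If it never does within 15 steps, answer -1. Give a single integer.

Step 1: cell (3,2)='T' (+3 fires, +1 burnt)
Step 2: cell (3,2)='F' (+6 fires, +3 burnt)
  -> target ignites at step 2
Step 3: cell (3,2)='.' (+6 fires, +6 burnt)
Step 4: cell (3,2)='.' (+6 fires, +6 burnt)
Step 5: cell (3,2)='.' (+3 fires, +6 burnt)
Step 6: cell (3,2)='.' (+2 fires, +3 burnt)
Step 7: cell (3,2)='.' (+1 fires, +2 burnt)
Step 8: cell (3,2)='.' (+0 fires, +1 burnt)
  fire out at step 8

2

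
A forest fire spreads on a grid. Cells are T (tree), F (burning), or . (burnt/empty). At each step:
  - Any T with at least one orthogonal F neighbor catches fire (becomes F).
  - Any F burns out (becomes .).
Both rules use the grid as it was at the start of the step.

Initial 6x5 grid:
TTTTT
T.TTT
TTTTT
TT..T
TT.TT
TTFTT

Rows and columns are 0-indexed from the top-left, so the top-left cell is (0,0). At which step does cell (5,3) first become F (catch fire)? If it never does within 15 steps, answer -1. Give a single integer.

Step 1: cell (5,3)='F' (+2 fires, +1 burnt)
  -> target ignites at step 1
Step 2: cell (5,3)='.' (+4 fires, +2 burnt)
Step 3: cell (5,3)='.' (+3 fires, +4 burnt)
Step 4: cell (5,3)='.' (+3 fires, +3 burnt)
Step 5: cell (5,3)='.' (+3 fires, +3 burnt)
Step 6: cell (5,3)='.' (+4 fires, +3 burnt)
Step 7: cell (5,3)='.' (+4 fires, +4 burnt)
Step 8: cell (5,3)='.' (+2 fires, +4 burnt)
Step 9: cell (5,3)='.' (+0 fires, +2 burnt)
  fire out at step 9

1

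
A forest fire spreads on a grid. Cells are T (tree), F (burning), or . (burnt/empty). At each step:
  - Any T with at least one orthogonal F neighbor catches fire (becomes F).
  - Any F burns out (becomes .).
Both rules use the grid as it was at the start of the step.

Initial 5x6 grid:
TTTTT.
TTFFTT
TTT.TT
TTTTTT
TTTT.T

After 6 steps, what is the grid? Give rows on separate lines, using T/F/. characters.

Step 1: 5 trees catch fire, 2 burn out
  TTFFT.
  TF..FT
  TTF.TT
  TTTTTT
  TTTT.T
Step 2: 7 trees catch fire, 5 burn out
  TF..F.
  F....F
  TF..FT
  TTFTTT
  TTTT.T
Step 3: 7 trees catch fire, 7 burn out
  F.....
  ......
  F....F
  TF.FFT
  TTFT.T
Step 4: 4 trees catch fire, 7 burn out
  ......
  ......
  ......
  F....F
  TF.F.T
Step 5: 2 trees catch fire, 4 burn out
  ......
  ......
  ......
  ......
  F....F
Step 6: 0 trees catch fire, 2 burn out
  ......
  ......
  ......
  ......
  ......

......
......
......
......
......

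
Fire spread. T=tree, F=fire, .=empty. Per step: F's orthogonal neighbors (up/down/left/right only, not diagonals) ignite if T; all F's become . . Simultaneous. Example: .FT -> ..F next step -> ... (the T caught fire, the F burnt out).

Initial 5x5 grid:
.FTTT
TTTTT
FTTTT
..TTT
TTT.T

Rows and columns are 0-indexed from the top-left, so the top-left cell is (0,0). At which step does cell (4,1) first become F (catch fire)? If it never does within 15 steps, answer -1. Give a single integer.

Step 1: cell (4,1)='T' (+4 fires, +2 burnt)
Step 2: cell (4,1)='T' (+3 fires, +4 burnt)
Step 3: cell (4,1)='T' (+4 fires, +3 burnt)
Step 4: cell (4,1)='T' (+4 fires, +4 burnt)
Step 5: cell (4,1)='F' (+2 fires, +4 burnt)
  -> target ignites at step 5
Step 6: cell (4,1)='.' (+2 fires, +2 burnt)
Step 7: cell (4,1)='.' (+0 fires, +2 burnt)
  fire out at step 7

5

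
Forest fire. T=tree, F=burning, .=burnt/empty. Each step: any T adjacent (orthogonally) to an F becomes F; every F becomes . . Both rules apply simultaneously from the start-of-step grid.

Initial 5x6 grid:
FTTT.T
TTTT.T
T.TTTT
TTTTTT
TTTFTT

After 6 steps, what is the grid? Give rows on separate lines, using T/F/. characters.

Step 1: 5 trees catch fire, 2 burn out
  .FTT.T
  FTTT.T
  T.TTTT
  TTTFTT
  TTF.FT
Step 2: 8 trees catch fire, 5 burn out
  ..FT.T
  .FTT.T
  F.TFTT
  TTF.FT
  TF...F
Step 3: 9 trees catch fire, 8 burn out
  ...F.T
  ..FF.T
  ..F.FT
  FF...F
  F.....
Step 4: 1 trees catch fire, 9 burn out
  .....T
  .....T
  .....F
  ......
  ......
Step 5: 1 trees catch fire, 1 burn out
  .....T
  .....F
  ......
  ......
  ......
Step 6: 1 trees catch fire, 1 burn out
  .....F
  ......
  ......
  ......
  ......

.....F
......
......
......
......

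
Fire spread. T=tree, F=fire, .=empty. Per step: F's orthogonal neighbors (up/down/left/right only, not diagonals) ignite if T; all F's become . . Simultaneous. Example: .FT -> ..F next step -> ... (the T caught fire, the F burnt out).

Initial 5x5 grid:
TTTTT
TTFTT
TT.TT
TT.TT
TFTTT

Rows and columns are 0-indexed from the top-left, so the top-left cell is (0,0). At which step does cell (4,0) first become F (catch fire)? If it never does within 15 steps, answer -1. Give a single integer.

Step 1: cell (4,0)='F' (+6 fires, +2 burnt)
  -> target ignites at step 1
Step 2: cell (4,0)='.' (+8 fires, +6 burnt)
Step 3: cell (4,0)='.' (+6 fires, +8 burnt)
Step 4: cell (4,0)='.' (+1 fires, +6 burnt)
Step 5: cell (4,0)='.' (+0 fires, +1 burnt)
  fire out at step 5

1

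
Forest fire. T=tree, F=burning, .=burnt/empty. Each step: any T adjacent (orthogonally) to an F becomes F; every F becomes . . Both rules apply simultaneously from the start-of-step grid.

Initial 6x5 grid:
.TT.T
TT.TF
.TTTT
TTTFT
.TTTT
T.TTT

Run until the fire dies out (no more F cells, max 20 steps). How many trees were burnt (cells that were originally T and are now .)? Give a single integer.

Step 1: +7 fires, +2 burnt (F count now 7)
Step 2: +5 fires, +7 burnt (F count now 5)
Step 3: +5 fires, +5 burnt (F count now 5)
Step 4: +1 fires, +5 burnt (F count now 1)
Step 5: +2 fires, +1 burnt (F count now 2)
Step 6: +1 fires, +2 burnt (F count now 1)
Step 7: +0 fires, +1 burnt (F count now 0)
Fire out after step 7
Initially T: 22, now '.': 29
Total burnt (originally-T cells now '.'): 21

Answer: 21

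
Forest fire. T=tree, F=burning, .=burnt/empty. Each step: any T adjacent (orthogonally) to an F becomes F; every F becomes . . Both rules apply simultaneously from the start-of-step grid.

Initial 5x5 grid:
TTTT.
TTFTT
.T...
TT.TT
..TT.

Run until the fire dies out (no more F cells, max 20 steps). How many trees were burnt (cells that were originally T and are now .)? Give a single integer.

Answer: 11

Derivation:
Step 1: +3 fires, +1 burnt (F count now 3)
Step 2: +5 fires, +3 burnt (F count now 5)
Step 3: +2 fires, +5 burnt (F count now 2)
Step 4: +1 fires, +2 burnt (F count now 1)
Step 5: +0 fires, +1 burnt (F count now 0)
Fire out after step 5
Initially T: 15, now '.': 21
Total burnt (originally-T cells now '.'): 11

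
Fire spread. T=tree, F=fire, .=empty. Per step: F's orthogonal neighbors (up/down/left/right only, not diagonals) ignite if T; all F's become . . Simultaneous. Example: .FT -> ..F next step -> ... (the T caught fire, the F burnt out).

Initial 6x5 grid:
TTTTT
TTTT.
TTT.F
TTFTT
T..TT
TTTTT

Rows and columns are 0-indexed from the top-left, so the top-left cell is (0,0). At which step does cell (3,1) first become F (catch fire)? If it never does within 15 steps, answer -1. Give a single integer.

Step 1: cell (3,1)='F' (+4 fires, +2 burnt)
  -> target ignites at step 1
Step 2: cell (3,1)='.' (+5 fires, +4 burnt)
Step 3: cell (3,1)='.' (+7 fires, +5 burnt)
Step 4: cell (3,1)='.' (+5 fires, +7 burnt)
Step 5: cell (3,1)='.' (+3 fires, +5 burnt)
Step 6: cell (3,1)='.' (+0 fires, +3 burnt)
  fire out at step 6

1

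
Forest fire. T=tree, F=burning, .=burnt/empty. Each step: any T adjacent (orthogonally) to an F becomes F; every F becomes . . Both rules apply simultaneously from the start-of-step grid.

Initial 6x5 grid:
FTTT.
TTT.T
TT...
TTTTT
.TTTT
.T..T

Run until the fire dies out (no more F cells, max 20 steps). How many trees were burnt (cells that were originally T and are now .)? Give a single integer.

Step 1: +2 fires, +1 burnt (F count now 2)
Step 2: +3 fires, +2 burnt (F count now 3)
Step 3: +4 fires, +3 burnt (F count now 4)
Step 4: +1 fires, +4 burnt (F count now 1)
Step 5: +2 fires, +1 burnt (F count now 2)
Step 6: +3 fires, +2 burnt (F count now 3)
Step 7: +2 fires, +3 burnt (F count now 2)
Step 8: +1 fires, +2 burnt (F count now 1)
Step 9: +1 fires, +1 burnt (F count now 1)
Step 10: +0 fires, +1 burnt (F count now 0)
Fire out after step 10
Initially T: 20, now '.': 29
Total burnt (originally-T cells now '.'): 19

Answer: 19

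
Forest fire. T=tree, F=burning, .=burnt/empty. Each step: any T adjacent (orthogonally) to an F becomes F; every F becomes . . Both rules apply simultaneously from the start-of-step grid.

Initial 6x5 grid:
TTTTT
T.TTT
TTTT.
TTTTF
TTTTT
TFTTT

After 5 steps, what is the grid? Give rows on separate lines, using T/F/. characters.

Step 1: 5 trees catch fire, 2 burn out
  TTTTT
  T.TTT
  TTTT.
  TTTF.
  TFTTF
  F.FTT
Step 2: 8 trees catch fire, 5 burn out
  TTTTT
  T.TTT
  TTTF.
  TFF..
  F.FF.
  ...FF
Step 3: 4 trees catch fire, 8 burn out
  TTTTT
  T.TFT
  TFF..
  F....
  .....
  .....
Step 4: 4 trees catch fire, 4 burn out
  TTTFT
  T.F.F
  F....
  .....
  .....
  .....
Step 5: 3 trees catch fire, 4 burn out
  TTF.F
  F....
  .....
  .....
  .....
  .....

TTF.F
F....
.....
.....
.....
.....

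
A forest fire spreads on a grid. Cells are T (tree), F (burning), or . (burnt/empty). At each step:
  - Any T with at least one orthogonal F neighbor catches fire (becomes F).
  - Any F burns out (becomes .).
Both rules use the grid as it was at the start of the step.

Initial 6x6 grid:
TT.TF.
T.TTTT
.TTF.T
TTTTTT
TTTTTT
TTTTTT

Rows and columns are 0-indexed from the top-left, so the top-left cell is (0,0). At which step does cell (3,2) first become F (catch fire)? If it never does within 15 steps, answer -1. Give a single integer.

Step 1: cell (3,2)='T' (+5 fires, +2 burnt)
Step 2: cell (3,2)='F' (+6 fires, +5 burnt)
  -> target ignites at step 2
Step 3: cell (3,2)='.' (+6 fires, +6 burnt)
Step 4: cell (3,2)='.' (+5 fires, +6 burnt)
Step 5: cell (3,2)='.' (+3 fires, +5 burnt)
Step 6: cell (3,2)='.' (+1 fires, +3 burnt)
Step 7: cell (3,2)='.' (+0 fires, +1 burnt)
  fire out at step 7

2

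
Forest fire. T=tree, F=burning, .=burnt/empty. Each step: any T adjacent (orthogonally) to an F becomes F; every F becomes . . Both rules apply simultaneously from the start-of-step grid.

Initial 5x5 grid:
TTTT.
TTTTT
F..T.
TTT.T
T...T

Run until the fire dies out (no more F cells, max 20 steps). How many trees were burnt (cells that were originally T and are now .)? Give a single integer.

Step 1: +2 fires, +1 burnt (F count now 2)
Step 2: +4 fires, +2 burnt (F count now 4)
Step 3: +3 fires, +4 burnt (F count now 3)
Step 4: +2 fires, +3 burnt (F count now 2)
Step 5: +3 fires, +2 burnt (F count now 3)
Step 6: +0 fires, +3 burnt (F count now 0)
Fire out after step 6
Initially T: 16, now '.': 23
Total burnt (originally-T cells now '.'): 14

Answer: 14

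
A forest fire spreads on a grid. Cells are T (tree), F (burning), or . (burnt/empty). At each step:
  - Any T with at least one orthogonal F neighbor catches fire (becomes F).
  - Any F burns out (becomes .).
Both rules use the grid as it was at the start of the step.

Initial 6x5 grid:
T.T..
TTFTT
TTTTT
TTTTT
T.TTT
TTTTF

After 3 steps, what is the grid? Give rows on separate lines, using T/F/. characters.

Step 1: 6 trees catch fire, 2 burn out
  T.F..
  TF.FT
  TTFTT
  TTTTT
  T.TTF
  TTTF.
Step 2: 8 trees catch fire, 6 burn out
  T....
  F...F
  TF.FT
  TTFTF
  T.TF.
  TTF..
Step 3: 7 trees catch fire, 8 burn out
  F....
  .....
  F...F
  TF.F.
  T.F..
  TF...

F....
.....
F...F
TF.F.
T.F..
TF...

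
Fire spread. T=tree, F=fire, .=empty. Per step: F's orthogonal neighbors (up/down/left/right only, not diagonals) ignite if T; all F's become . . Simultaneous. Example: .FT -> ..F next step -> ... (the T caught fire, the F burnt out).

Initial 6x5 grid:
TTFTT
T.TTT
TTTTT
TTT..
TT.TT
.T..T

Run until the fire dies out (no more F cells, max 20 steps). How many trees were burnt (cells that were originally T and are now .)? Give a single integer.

Step 1: +3 fires, +1 burnt (F count now 3)
Step 2: +4 fires, +3 burnt (F count now 4)
Step 3: +5 fires, +4 burnt (F count now 5)
Step 4: +3 fires, +5 burnt (F count now 3)
Step 5: +2 fires, +3 burnt (F count now 2)
Step 6: +2 fires, +2 burnt (F count now 2)
Step 7: +0 fires, +2 burnt (F count now 0)
Fire out after step 7
Initially T: 22, now '.': 27
Total burnt (originally-T cells now '.'): 19

Answer: 19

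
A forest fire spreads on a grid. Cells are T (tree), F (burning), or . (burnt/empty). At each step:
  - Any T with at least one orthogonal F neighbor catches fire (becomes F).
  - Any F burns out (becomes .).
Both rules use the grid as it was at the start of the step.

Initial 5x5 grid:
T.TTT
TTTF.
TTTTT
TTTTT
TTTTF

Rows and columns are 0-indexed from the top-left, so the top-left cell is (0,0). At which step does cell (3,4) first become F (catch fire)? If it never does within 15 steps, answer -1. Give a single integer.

Step 1: cell (3,4)='F' (+5 fires, +2 burnt)
  -> target ignites at step 1
Step 2: cell (3,4)='.' (+7 fires, +5 burnt)
Step 3: cell (3,4)='.' (+4 fires, +7 burnt)
Step 4: cell (3,4)='.' (+4 fires, +4 burnt)
Step 5: cell (3,4)='.' (+1 fires, +4 burnt)
Step 6: cell (3,4)='.' (+0 fires, +1 burnt)
  fire out at step 6

1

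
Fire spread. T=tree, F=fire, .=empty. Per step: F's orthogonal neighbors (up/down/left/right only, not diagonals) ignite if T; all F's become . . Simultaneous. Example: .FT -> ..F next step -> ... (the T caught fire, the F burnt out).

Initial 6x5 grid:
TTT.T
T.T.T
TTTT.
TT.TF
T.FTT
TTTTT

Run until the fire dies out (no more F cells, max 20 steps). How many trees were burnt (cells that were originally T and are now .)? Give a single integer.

Answer: 20

Derivation:
Step 1: +4 fires, +2 burnt (F count now 4)
Step 2: +4 fires, +4 burnt (F count now 4)
Step 3: +2 fires, +4 burnt (F count now 2)
Step 4: +3 fires, +2 burnt (F count now 3)
Step 5: +4 fires, +3 burnt (F count now 4)
Step 6: +2 fires, +4 burnt (F count now 2)
Step 7: +1 fires, +2 burnt (F count now 1)
Step 8: +0 fires, +1 burnt (F count now 0)
Fire out after step 8
Initially T: 22, now '.': 28
Total burnt (originally-T cells now '.'): 20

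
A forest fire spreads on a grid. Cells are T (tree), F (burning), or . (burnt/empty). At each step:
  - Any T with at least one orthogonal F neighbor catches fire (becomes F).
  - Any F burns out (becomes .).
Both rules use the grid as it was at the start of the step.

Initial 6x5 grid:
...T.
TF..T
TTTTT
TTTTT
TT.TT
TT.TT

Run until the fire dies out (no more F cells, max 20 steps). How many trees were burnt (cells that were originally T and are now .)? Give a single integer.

Step 1: +2 fires, +1 burnt (F count now 2)
Step 2: +3 fires, +2 burnt (F count now 3)
Step 3: +4 fires, +3 burnt (F count now 4)
Step 4: +4 fires, +4 burnt (F count now 4)
Step 5: +4 fires, +4 burnt (F count now 4)
Step 6: +2 fires, +4 burnt (F count now 2)
Step 7: +1 fires, +2 burnt (F count now 1)
Step 8: +0 fires, +1 burnt (F count now 0)
Fire out after step 8
Initially T: 21, now '.': 29
Total burnt (originally-T cells now '.'): 20

Answer: 20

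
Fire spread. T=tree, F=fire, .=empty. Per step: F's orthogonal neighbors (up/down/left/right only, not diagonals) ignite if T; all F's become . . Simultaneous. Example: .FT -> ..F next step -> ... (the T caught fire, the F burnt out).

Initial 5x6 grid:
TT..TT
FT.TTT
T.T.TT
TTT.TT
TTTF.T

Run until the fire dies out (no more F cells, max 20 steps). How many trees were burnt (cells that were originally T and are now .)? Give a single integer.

Answer: 11

Derivation:
Step 1: +4 fires, +2 burnt (F count now 4)
Step 2: +4 fires, +4 burnt (F count now 4)
Step 3: +3 fires, +4 burnt (F count now 3)
Step 4: +0 fires, +3 burnt (F count now 0)
Fire out after step 4
Initially T: 21, now '.': 20
Total burnt (originally-T cells now '.'): 11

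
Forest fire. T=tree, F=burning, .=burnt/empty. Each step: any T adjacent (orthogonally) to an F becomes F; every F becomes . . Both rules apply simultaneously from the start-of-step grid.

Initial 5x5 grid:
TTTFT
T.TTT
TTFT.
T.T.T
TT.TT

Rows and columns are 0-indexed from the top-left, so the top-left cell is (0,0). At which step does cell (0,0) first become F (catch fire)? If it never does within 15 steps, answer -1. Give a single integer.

Step 1: cell (0,0)='T' (+7 fires, +2 burnt)
Step 2: cell (0,0)='T' (+3 fires, +7 burnt)
Step 3: cell (0,0)='F' (+3 fires, +3 burnt)
  -> target ignites at step 3
Step 4: cell (0,0)='.' (+1 fires, +3 burnt)
Step 5: cell (0,0)='.' (+1 fires, +1 burnt)
Step 6: cell (0,0)='.' (+0 fires, +1 burnt)
  fire out at step 6

3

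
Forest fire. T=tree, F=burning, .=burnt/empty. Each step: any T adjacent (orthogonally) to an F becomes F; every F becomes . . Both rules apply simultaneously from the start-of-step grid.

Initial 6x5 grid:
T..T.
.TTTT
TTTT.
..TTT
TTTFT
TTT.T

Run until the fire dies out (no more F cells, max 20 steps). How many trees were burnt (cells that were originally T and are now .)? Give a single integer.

Step 1: +3 fires, +1 burnt (F count now 3)
Step 2: +6 fires, +3 burnt (F count now 6)
Step 3: +4 fires, +6 burnt (F count now 4)
Step 4: +5 fires, +4 burnt (F count now 5)
Step 5: +2 fires, +5 burnt (F count now 2)
Step 6: +0 fires, +2 burnt (F count now 0)
Fire out after step 6
Initially T: 21, now '.': 29
Total burnt (originally-T cells now '.'): 20

Answer: 20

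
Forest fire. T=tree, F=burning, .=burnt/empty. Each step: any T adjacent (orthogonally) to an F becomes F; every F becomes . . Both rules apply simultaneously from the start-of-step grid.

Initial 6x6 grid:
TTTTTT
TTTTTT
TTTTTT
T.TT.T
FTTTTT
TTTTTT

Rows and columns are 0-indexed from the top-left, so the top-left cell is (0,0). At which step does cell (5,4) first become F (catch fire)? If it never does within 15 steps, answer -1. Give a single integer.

Step 1: cell (5,4)='T' (+3 fires, +1 burnt)
Step 2: cell (5,4)='T' (+3 fires, +3 burnt)
Step 3: cell (5,4)='T' (+5 fires, +3 burnt)
Step 4: cell (5,4)='T' (+6 fires, +5 burnt)
Step 5: cell (5,4)='F' (+5 fires, +6 burnt)
  -> target ignites at step 5
Step 6: cell (5,4)='.' (+5 fires, +5 burnt)
Step 7: cell (5,4)='.' (+3 fires, +5 burnt)
Step 8: cell (5,4)='.' (+2 fires, +3 burnt)
Step 9: cell (5,4)='.' (+1 fires, +2 burnt)
Step 10: cell (5,4)='.' (+0 fires, +1 burnt)
  fire out at step 10

5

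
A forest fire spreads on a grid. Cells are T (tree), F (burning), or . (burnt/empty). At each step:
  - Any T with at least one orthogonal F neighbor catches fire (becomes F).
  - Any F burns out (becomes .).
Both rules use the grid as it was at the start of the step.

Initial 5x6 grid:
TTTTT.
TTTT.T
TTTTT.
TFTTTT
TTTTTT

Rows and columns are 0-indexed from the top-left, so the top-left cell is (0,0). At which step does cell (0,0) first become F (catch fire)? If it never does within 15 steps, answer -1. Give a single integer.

Step 1: cell (0,0)='T' (+4 fires, +1 burnt)
Step 2: cell (0,0)='T' (+6 fires, +4 burnt)
Step 3: cell (0,0)='T' (+6 fires, +6 burnt)
Step 4: cell (0,0)='F' (+6 fires, +6 burnt)
  -> target ignites at step 4
Step 5: cell (0,0)='.' (+2 fires, +6 burnt)
Step 6: cell (0,0)='.' (+1 fires, +2 burnt)
Step 7: cell (0,0)='.' (+0 fires, +1 burnt)
  fire out at step 7

4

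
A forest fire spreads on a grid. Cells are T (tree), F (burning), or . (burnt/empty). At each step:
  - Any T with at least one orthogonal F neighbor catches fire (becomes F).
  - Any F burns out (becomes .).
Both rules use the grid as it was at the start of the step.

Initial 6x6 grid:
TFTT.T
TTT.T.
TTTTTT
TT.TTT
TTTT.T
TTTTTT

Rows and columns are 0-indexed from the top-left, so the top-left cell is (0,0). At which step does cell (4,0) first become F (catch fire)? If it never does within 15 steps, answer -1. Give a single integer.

Step 1: cell (4,0)='T' (+3 fires, +1 burnt)
Step 2: cell (4,0)='T' (+4 fires, +3 burnt)
Step 3: cell (4,0)='T' (+3 fires, +4 burnt)
Step 4: cell (4,0)='T' (+3 fires, +3 burnt)
Step 5: cell (4,0)='F' (+5 fires, +3 burnt)
  -> target ignites at step 5
Step 6: cell (4,0)='.' (+6 fires, +5 burnt)
Step 7: cell (4,0)='.' (+2 fires, +6 burnt)
Step 8: cell (4,0)='.' (+2 fires, +2 burnt)
Step 9: cell (4,0)='.' (+1 fires, +2 burnt)
Step 10: cell (4,0)='.' (+0 fires, +1 burnt)
  fire out at step 10

5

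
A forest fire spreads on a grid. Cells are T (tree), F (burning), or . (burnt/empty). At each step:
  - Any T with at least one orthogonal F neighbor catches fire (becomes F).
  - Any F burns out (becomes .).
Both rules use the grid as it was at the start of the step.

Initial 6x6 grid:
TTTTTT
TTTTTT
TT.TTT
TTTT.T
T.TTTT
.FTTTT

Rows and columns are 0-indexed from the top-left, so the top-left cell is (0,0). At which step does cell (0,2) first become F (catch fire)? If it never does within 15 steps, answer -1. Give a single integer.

Step 1: cell (0,2)='T' (+1 fires, +1 burnt)
Step 2: cell (0,2)='T' (+2 fires, +1 burnt)
Step 3: cell (0,2)='T' (+3 fires, +2 burnt)
Step 4: cell (0,2)='T' (+4 fires, +3 burnt)
Step 5: cell (0,2)='T' (+4 fires, +4 burnt)
Step 6: cell (0,2)='T' (+6 fires, +4 burnt)
Step 7: cell (0,2)='T' (+6 fires, +6 burnt)
Step 8: cell (0,2)='F' (+4 fires, +6 burnt)
  -> target ignites at step 8
Step 9: cell (0,2)='.' (+1 fires, +4 burnt)
Step 10: cell (0,2)='.' (+0 fires, +1 burnt)
  fire out at step 10

8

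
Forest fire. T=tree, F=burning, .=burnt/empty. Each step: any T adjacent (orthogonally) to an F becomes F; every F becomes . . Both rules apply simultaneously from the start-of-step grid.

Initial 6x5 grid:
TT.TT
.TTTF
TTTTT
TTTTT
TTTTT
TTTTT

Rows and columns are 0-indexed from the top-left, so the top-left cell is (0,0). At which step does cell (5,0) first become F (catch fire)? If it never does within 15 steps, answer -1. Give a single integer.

Step 1: cell (5,0)='T' (+3 fires, +1 burnt)
Step 2: cell (5,0)='T' (+4 fires, +3 burnt)
Step 3: cell (5,0)='T' (+4 fires, +4 burnt)
Step 4: cell (5,0)='T' (+5 fires, +4 burnt)
Step 5: cell (5,0)='T' (+5 fires, +5 burnt)
Step 6: cell (5,0)='T' (+3 fires, +5 burnt)
Step 7: cell (5,0)='T' (+2 fires, +3 burnt)
Step 8: cell (5,0)='F' (+1 fires, +2 burnt)
  -> target ignites at step 8
Step 9: cell (5,0)='.' (+0 fires, +1 burnt)
  fire out at step 9

8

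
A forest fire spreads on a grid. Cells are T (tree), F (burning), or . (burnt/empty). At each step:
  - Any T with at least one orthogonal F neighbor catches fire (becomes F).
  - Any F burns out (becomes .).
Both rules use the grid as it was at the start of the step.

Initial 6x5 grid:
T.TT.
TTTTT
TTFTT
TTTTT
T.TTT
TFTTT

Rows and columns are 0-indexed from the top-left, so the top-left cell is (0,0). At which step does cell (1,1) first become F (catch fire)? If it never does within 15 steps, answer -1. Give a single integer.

Step 1: cell (1,1)='T' (+6 fires, +2 burnt)
Step 2: cell (1,1)='F' (+10 fires, +6 burnt)
  -> target ignites at step 2
Step 3: cell (1,1)='.' (+7 fires, +10 burnt)
Step 4: cell (1,1)='.' (+2 fires, +7 burnt)
Step 5: cell (1,1)='.' (+0 fires, +2 burnt)
  fire out at step 5

2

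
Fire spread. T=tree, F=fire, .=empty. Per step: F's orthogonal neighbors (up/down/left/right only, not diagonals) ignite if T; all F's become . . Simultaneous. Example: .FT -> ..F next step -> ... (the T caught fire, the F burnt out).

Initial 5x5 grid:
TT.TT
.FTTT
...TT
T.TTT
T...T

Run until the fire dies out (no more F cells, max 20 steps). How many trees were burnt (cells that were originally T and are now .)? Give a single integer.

Answer: 13

Derivation:
Step 1: +2 fires, +1 burnt (F count now 2)
Step 2: +2 fires, +2 burnt (F count now 2)
Step 3: +3 fires, +2 burnt (F count now 3)
Step 4: +3 fires, +3 burnt (F count now 3)
Step 5: +2 fires, +3 burnt (F count now 2)
Step 6: +1 fires, +2 burnt (F count now 1)
Step 7: +0 fires, +1 burnt (F count now 0)
Fire out after step 7
Initially T: 15, now '.': 23
Total burnt (originally-T cells now '.'): 13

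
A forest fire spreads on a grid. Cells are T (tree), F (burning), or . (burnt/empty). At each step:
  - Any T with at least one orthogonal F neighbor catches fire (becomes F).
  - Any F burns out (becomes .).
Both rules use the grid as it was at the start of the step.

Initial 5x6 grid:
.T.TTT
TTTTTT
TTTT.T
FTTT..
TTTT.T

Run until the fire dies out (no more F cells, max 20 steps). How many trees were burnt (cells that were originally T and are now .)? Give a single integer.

Step 1: +3 fires, +1 burnt (F count now 3)
Step 2: +4 fires, +3 burnt (F count now 4)
Step 3: +4 fires, +4 burnt (F count now 4)
Step 4: +4 fires, +4 burnt (F count now 4)
Step 5: +1 fires, +4 burnt (F count now 1)
Step 6: +2 fires, +1 burnt (F count now 2)
Step 7: +2 fires, +2 burnt (F count now 2)
Step 8: +2 fires, +2 burnt (F count now 2)
Step 9: +0 fires, +2 burnt (F count now 0)
Fire out after step 9
Initially T: 23, now '.': 29
Total burnt (originally-T cells now '.'): 22

Answer: 22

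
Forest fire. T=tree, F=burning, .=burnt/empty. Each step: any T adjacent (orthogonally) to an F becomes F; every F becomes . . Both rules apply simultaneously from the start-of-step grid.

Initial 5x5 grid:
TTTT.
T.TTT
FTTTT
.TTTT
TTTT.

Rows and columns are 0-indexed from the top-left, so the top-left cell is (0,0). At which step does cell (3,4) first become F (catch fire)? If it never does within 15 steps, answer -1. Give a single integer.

Step 1: cell (3,4)='T' (+2 fires, +1 burnt)
Step 2: cell (3,4)='T' (+3 fires, +2 burnt)
Step 3: cell (3,4)='T' (+5 fires, +3 burnt)
Step 4: cell (3,4)='T' (+6 fires, +5 burnt)
Step 5: cell (3,4)='F' (+4 fires, +6 burnt)
  -> target ignites at step 5
Step 6: cell (3,4)='.' (+0 fires, +4 burnt)
  fire out at step 6

5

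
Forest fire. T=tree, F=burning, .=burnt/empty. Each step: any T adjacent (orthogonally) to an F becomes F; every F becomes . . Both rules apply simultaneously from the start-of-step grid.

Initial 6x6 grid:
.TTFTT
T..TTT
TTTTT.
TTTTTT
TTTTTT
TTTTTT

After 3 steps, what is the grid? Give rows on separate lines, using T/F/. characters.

Step 1: 3 trees catch fire, 1 burn out
  .TF.FT
  T..FTT
  TTTTT.
  TTTTTT
  TTTTTT
  TTTTTT
Step 2: 4 trees catch fire, 3 burn out
  .F...F
  T...FT
  TTTFT.
  TTTTTT
  TTTTTT
  TTTTTT
Step 3: 4 trees catch fire, 4 burn out
  ......
  T....F
  TTF.F.
  TTTFTT
  TTTTTT
  TTTTTT

......
T....F
TTF.F.
TTTFTT
TTTTTT
TTTTTT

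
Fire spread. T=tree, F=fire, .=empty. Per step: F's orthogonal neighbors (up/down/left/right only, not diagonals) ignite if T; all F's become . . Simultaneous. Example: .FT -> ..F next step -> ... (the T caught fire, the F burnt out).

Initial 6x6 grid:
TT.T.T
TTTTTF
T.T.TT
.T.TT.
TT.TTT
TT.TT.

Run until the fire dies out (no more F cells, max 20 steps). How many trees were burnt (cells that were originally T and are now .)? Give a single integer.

Step 1: +3 fires, +1 burnt (F count now 3)
Step 2: +2 fires, +3 burnt (F count now 2)
Step 3: +3 fires, +2 burnt (F count now 3)
Step 4: +4 fires, +3 burnt (F count now 4)
Step 5: +5 fires, +4 burnt (F count now 5)
Step 6: +3 fires, +5 burnt (F count now 3)
Step 7: +0 fires, +3 burnt (F count now 0)
Fire out after step 7
Initially T: 25, now '.': 31
Total burnt (originally-T cells now '.'): 20

Answer: 20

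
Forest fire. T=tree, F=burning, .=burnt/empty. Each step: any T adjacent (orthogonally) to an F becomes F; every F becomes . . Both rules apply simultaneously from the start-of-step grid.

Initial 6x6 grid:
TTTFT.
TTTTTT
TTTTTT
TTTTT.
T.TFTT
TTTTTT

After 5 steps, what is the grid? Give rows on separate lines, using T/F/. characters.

Step 1: 7 trees catch fire, 2 burn out
  TTF.F.
  TTTFTT
  TTTTTT
  TTTFT.
  T.F.FT
  TTTFTT
Step 2: 9 trees catch fire, 7 burn out
  TF....
  TTF.FT
  TTTFTT
  TTF.F.
  T....F
  TTF.FT
Step 3: 8 trees catch fire, 9 burn out
  F.....
  TF...F
  TTF.FT
  TF....
  T.....
  TF...F
Step 4: 5 trees catch fire, 8 burn out
  ......
  F.....
  TF...F
  F.....
  T.....
  F.....
Step 5: 2 trees catch fire, 5 burn out
  ......
  ......
  F.....
  ......
  F.....
  ......

......
......
F.....
......
F.....
......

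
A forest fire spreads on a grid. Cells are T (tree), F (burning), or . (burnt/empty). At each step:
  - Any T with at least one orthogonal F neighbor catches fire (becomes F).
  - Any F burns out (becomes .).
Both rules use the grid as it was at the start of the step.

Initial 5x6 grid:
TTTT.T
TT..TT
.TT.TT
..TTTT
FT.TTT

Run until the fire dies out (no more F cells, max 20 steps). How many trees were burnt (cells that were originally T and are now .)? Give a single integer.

Answer: 1

Derivation:
Step 1: +1 fires, +1 burnt (F count now 1)
Step 2: +0 fires, +1 burnt (F count now 0)
Fire out after step 2
Initially T: 21, now '.': 10
Total burnt (originally-T cells now '.'): 1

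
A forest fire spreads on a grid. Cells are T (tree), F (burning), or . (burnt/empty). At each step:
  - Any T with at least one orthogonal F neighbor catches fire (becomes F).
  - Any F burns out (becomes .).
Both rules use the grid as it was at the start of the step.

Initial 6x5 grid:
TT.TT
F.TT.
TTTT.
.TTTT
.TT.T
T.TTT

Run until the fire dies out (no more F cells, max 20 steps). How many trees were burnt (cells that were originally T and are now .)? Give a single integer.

Step 1: +2 fires, +1 burnt (F count now 2)
Step 2: +2 fires, +2 burnt (F count now 2)
Step 3: +2 fires, +2 burnt (F count now 2)
Step 4: +4 fires, +2 burnt (F count now 4)
Step 5: +3 fires, +4 burnt (F count now 3)
Step 6: +3 fires, +3 burnt (F count now 3)
Step 7: +3 fires, +3 burnt (F count now 3)
Step 8: +1 fires, +3 burnt (F count now 1)
Step 9: +0 fires, +1 burnt (F count now 0)
Fire out after step 9
Initially T: 21, now '.': 29
Total burnt (originally-T cells now '.'): 20

Answer: 20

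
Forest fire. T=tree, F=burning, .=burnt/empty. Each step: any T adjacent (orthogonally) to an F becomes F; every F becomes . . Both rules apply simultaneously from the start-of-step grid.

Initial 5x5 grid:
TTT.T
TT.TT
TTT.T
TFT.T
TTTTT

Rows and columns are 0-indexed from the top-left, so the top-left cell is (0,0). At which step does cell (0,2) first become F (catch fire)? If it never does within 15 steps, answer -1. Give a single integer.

Step 1: cell (0,2)='T' (+4 fires, +1 burnt)
Step 2: cell (0,2)='T' (+5 fires, +4 burnt)
Step 3: cell (0,2)='T' (+3 fires, +5 burnt)
Step 4: cell (0,2)='F' (+3 fires, +3 burnt)
  -> target ignites at step 4
Step 5: cell (0,2)='.' (+1 fires, +3 burnt)
Step 6: cell (0,2)='.' (+1 fires, +1 burnt)
Step 7: cell (0,2)='.' (+1 fires, +1 burnt)
Step 8: cell (0,2)='.' (+2 fires, +1 burnt)
Step 9: cell (0,2)='.' (+0 fires, +2 burnt)
  fire out at step 9

4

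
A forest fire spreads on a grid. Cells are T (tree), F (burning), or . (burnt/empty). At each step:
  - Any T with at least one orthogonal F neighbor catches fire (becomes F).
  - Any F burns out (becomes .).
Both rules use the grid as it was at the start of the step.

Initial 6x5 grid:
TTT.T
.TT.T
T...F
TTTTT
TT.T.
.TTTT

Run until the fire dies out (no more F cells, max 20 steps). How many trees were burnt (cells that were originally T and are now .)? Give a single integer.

Step 1: +2 fires, +1 burnt (F count now 2)
Step 2: +2 fires, +2 burnt (F count now 2)
Step 3: +2 fires, +2 burnt (F count now 2)
Step 4: +2 fires, +2 burnt (F count now 2)
Step 5: +4 fires, +2 burnt (F count now 4)
Step 6: +3 fires, +4 burnt (F count now 3)
Step 7: +0 fires, +3 burnt (F count now 0)
Fire out after step 7
Initially T: 20, now '.': 25
Total burnt (originally-T cells now '.'): 15

Answer: 15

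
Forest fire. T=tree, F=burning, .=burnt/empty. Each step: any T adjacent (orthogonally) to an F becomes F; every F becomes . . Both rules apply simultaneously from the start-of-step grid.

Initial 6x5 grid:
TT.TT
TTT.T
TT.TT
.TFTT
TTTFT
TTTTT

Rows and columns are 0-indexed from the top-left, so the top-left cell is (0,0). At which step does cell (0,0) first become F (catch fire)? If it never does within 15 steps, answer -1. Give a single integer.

Step 1: cell (0,0)='T' (+5 fires, +2 burnt)
Step 2: cell (0,0)='T' (+6 fires, +5 burnt)
Step 3: cell (0,0)='T' (+5 fires, +6 burnt)
Step 4: cell (0,0)='T' (+5 fires, +5 burnt)
Step 5: cell (0,0)='F' (+2 fires, +5 burnt)
  -> target ignites at step 5
Step 6: cell (0,0)='.' (+1 fires, +2 burnt)
Step 7: cell (0,0)='.' (+0 fires, +1 burnt)
  fire out at step 7

5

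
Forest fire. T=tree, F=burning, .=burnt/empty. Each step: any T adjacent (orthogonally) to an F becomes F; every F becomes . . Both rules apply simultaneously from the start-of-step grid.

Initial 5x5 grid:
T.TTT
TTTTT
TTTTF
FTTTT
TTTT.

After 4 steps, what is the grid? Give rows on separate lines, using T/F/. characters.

Step 1: 6 trees catch fire, 2 burn out
  T.TTT
  TTTTF
  FTTF.
  .FTTF
  FTTT.
Step 2: 8 trees catch fire, 6 burn out
  T.TTF
  FTTF.
  .FF..
  ..FF.
  .FTT.
Step 3: 6 trees catch fire, 8 burn out
  F.TF.
  .FF..
  .....
  .....
  ..FF.
Step 4: 1 trees catch fire, 6 burn out
  ..F..
  .....
  .....
  .....
  .....

..F..
.....
.....
.....
.....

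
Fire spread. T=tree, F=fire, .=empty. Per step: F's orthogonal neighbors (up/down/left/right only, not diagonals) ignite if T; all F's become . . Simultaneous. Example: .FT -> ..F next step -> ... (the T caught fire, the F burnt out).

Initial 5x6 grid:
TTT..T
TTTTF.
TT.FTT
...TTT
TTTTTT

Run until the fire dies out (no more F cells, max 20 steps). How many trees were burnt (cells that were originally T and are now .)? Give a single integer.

Answer: 20

Derivation:
Step 1: +3 fires, +2 burnt (F count now 3)
Step 2: +4 fires, +3 burnt (F count now 4)
Step 3: +5 fires, +4 burnt (F count now 5)
Step 4: +5 fires, +5 burnt (F count now 5)
Step 5: +3 fires, +5 burnt (F count now 3)
Step 6: +0 fires, +3 burnt (F count now 0)
Fire out after step 6
Initially T: 21, now '.': 29
Total burnt (originally-T cells now '.'): 20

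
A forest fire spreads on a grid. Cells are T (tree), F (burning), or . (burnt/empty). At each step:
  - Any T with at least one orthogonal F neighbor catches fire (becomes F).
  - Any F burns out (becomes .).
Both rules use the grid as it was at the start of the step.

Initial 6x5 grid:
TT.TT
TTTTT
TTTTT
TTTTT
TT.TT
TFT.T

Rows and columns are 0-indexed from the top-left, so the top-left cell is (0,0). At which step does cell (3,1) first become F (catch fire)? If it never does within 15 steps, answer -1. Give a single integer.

Step 1: cell (3,1)='T' (+3 fires, +1 burnt)
Step 2: cell (3,1)='F' (+2 fires, +3 burnt)
  -> target ignites at step 2
Step 3: cell (3,1)='.' (+3 fires, +2 burnt)
Step 4: cell (3,1)='.' (+4 fires, +3 burnt)
Step 5: cell (3,1)='.' (+6 fires, +4 burnt)
Step 6: cell (3,1)='.' (+4 fires, +6 burnt)
Step 7: cell (3,1)='.' (+3 fires, +4 burnt)
Step 8: cell (3,1)='.' (+1 fires, +3 burnt)
Step 9: cell (3,1)='.' (+0 fires, +1 burnt)
  fire out at step 9

2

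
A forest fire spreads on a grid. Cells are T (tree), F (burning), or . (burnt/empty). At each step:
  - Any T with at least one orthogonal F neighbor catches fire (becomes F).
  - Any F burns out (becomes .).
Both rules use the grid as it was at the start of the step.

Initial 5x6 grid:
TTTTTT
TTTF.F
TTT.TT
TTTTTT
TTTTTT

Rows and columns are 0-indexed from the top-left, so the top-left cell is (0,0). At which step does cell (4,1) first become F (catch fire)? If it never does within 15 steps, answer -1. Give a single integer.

Step 1: cell (4,1)='T' (+4 fires, +2 burnt)
Step 2: cell (4,1)='T' (+6 fires, +4 burnt)
Step 3: cell (4,1)='T' (+6 fires, +6 burnt)
Step 4: cell (4,1)='T' (+6 fires, +6 burnt)
Step 5: cell (4,1)='F' (+3 fires, +6 burnt)
  -> target ignites at step 5
Step 6: cell (4,1)='.' (+1 fires, +3 burnt)
Step 7: cell (4,1)='.' (+0 fires, +1 burnt)
  fire out at step 7

5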